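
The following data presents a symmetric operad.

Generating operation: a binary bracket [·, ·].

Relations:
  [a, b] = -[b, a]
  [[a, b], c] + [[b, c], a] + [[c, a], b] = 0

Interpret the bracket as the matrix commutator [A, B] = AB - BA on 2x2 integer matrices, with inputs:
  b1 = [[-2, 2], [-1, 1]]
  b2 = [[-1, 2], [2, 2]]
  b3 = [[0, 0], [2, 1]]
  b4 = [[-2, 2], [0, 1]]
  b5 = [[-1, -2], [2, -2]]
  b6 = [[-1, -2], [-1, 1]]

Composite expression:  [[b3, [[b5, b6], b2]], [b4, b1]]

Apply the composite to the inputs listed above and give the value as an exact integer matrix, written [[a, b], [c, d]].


[[18, -24], [84, -18]]

[b5, b6] = [[6, -6], [-3, -6]]
[[b5, b6], b2] = [[-6, 6], [-15, 6]]
[b3, [[b5, b6], b2]] = [[-12, -6], [-39, 12]]
[b4, b1] = [[-2, 0], [-3, 2]]
[[b3, [[b5, b6], b2]], [b4, b1]] = [[18, -24], [84, -18]]


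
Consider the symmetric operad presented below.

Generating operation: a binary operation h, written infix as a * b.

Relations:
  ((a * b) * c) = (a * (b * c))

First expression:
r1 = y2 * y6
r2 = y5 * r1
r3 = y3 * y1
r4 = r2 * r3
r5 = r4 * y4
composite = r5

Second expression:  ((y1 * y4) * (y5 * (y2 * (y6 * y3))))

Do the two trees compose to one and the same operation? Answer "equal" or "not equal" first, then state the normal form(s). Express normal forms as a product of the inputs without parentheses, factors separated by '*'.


not equal; first: y5 * y2 * y6 * y3 * y1 * y4; second: y1 * y4 * y5 * y2 * y6 * y3

Reducing the first expression gives y5 * y2 * y6 * y3 * y1 * y4
Reducing the second expression gives y1 * y4 * y5 * y2 * y6 * y3
They disagree, so not equal.


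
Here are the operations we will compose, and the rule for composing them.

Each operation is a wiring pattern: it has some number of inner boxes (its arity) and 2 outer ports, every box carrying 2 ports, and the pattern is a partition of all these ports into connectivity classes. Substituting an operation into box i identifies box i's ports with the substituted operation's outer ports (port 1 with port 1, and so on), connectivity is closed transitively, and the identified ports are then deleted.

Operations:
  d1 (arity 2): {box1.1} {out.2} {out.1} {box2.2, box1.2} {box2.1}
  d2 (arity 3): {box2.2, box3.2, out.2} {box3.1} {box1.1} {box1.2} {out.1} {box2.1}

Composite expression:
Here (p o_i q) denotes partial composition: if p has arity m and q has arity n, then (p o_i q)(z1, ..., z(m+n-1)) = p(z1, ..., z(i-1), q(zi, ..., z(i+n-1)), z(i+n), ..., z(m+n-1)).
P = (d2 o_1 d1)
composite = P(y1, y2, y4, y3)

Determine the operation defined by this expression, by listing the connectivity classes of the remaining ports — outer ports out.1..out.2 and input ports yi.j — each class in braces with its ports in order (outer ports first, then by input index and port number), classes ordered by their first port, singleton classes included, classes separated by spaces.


{out.1} {out.2, y3.2, y4.2} {y1.1} {y1.2, y2.2} {y2.1} {y3.1} {y4.1}

Treat the ports identified at d2 as solder joints: merge, then drop.
composing d1 on (y1, y2), with out.j its own outer ports: {out.1} {out.2} {y1.1} {y1.2, y2.2} {y2.1}
composing d2 on (y1, y2, y4, y3), with out.j its own outer ports: {out.1} {out.2, y3.2, y4.2} {y1.1} {y1.2, y2.2} {y2.1} {y3.1} {y4.1}


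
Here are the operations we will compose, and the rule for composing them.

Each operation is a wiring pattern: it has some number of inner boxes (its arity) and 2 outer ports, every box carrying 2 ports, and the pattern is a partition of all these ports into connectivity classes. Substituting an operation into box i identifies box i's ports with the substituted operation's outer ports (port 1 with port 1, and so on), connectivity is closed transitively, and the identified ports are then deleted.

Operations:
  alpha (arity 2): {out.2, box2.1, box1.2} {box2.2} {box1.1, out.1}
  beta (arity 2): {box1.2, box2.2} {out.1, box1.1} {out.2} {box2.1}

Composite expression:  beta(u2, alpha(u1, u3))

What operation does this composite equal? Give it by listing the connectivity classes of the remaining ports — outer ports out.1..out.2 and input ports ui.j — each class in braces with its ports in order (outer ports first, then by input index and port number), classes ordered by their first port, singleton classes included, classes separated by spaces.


Treat the ports identified at beta as solder joints: merge, then drop.
the subtree at alpha composes to {out.1, u1.1} {out.2, u1.2, u3.1} {u3.2} on (u1, u3); out.j = own outer ports
the subtree at beta composes to {out.1, u2.1} {out.2} {u1.1} {u1.2, u2.2, u3.1} {u3.2} on (u2, u1, u3); out.j = own outer ports

{out.1, u2.1} {out.2} {u1.1} {u1.2, u2.2, u3.1} {u3.2}


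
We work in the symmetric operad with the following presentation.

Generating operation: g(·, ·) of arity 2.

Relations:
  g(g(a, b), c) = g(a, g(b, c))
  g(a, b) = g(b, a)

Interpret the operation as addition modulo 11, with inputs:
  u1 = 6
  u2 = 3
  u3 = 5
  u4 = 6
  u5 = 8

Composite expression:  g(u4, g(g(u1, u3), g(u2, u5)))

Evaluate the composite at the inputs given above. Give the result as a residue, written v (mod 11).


g(u1, u3) = 0
g(u2, u5) = 0
g(g(u1, u3), g(u2, u5)) = 0
g(u4, g(g(u1, u3), g(u2, u5))) = 6

6 (mod 11)


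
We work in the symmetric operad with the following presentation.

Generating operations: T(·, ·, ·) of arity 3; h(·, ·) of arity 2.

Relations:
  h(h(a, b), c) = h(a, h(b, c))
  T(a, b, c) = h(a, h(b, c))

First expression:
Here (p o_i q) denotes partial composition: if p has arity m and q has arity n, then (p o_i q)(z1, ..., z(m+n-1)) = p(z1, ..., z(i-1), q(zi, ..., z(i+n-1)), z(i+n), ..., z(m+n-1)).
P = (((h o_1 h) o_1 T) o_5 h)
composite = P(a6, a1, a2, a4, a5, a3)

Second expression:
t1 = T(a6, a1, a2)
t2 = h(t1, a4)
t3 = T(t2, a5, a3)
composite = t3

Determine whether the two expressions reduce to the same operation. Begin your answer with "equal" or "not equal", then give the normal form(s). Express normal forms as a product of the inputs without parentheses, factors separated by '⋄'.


equal; both compose to a6 ⋄ a1 ⋄ a2 ⋄ a4 ⋄ a5 ⋄ a3


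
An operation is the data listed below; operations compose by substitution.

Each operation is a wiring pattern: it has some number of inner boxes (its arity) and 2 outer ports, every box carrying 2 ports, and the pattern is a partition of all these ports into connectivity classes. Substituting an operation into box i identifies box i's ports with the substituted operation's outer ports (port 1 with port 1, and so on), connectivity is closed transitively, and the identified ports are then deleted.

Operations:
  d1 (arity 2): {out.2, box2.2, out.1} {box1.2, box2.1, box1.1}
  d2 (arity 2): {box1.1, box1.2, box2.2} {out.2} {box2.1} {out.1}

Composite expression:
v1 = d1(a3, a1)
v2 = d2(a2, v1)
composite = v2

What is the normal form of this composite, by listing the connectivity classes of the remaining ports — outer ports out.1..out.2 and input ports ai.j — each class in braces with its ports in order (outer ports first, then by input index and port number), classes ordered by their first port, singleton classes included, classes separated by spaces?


{out.1} {out.2} {a1.1, a3.1, a3.2} {a1.2, a2.1, a2.2}

Two ports join when wires chain via d2-identified ports.
through d1, on inputs (a3, a1): {out.1, out.2, a1.2} {a1.1, a3.1, a3.2} (out.j = stage outer ports)
through d2, on inputs (a2, a3, a1): {out.1} {out.2} {a1.1, a3.1, a3.2} {a1.2, a2.1, a2.2} (out.j = stage outer ports)


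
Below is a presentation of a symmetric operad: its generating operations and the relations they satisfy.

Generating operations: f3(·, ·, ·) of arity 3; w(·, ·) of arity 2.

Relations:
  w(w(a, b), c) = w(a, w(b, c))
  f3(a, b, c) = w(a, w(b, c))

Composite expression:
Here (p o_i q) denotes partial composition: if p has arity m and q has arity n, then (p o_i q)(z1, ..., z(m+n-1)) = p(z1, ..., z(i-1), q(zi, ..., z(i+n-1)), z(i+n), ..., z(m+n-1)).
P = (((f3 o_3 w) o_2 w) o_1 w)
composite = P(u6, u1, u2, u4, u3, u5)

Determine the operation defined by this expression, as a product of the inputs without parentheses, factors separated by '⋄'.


u6 ⋄ u1 ⋄ u2 ⋄ u4 ⋄ u3 ⋄ u5

The f3-tree's shape is irrelevant; the u-reading-order decides.
w(u6, u1) linearizes to u6 ⋄ u1
w(u2, u4) linearizes to u2 ⋄ u4
w(u3, u5) linearizes to u3 ⋄ u5
f3(w(u6, u1), w(u2, u4), w(u3, u5)) linearizes to u6 ⋄ u1 ⋄ u2 ⋄ u4 ⋄ u3 ⋄ u5


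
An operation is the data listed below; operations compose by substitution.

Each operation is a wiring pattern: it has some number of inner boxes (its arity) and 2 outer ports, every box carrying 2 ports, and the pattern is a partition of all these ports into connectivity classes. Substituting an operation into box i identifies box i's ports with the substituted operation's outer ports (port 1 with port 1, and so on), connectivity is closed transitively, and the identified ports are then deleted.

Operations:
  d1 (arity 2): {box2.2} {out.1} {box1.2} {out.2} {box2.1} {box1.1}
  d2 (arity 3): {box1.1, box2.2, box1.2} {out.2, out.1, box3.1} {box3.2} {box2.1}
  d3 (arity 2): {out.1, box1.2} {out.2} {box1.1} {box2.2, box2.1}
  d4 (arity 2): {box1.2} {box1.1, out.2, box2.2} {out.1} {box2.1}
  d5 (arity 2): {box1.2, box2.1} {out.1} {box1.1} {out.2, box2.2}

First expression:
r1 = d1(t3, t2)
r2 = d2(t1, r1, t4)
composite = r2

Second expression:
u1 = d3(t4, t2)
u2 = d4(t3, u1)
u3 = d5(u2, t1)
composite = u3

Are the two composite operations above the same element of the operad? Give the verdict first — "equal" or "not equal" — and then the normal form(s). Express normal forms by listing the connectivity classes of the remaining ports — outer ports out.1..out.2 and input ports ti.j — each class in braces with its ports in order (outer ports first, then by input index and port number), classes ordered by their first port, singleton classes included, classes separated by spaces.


not equal: they reduce to {out.1, out.2, t4.1} {t1.1, t1.2} {t2.1} {t2.2} {t3.1} {t3.2} {t4.2} and {out.1} {out.2, t1.2} {t1.1, t3.1} {t2.1, t2.2} {t3.2} {t4.1} {t4.2}

The first expression reduces to {out.1, out.2, t4.1} {t1.1, t1.2} {t2.1} {t2.2} {t3.1} {t3.2} {t4.2}
The second expression reduces to {out.1} {out.2, t1.2} {t1.1, t3.1} {t2.1, t2.2} {t3.2} {t4.1} {t4.2}
No match — not equal.


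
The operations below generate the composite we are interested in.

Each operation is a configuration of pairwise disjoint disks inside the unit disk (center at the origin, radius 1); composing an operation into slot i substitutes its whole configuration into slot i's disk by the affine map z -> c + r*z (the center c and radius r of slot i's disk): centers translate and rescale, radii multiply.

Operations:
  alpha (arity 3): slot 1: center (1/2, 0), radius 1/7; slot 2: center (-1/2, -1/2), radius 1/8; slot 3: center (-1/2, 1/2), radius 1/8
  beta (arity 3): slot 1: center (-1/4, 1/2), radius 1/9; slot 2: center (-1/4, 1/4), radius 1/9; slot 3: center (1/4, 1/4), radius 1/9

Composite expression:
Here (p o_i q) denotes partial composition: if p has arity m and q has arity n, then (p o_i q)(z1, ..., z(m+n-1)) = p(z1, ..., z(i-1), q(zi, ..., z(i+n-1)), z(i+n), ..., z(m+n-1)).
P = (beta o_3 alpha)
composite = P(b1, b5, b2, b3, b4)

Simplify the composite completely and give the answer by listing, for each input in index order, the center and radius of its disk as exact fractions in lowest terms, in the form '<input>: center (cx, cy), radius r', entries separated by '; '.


b1: center (-1/4, 1/2), radius 1/9; b2: center (11/36, 1/4), radius 1/63; b3: center (7/36, 7/36), radius 1/72; b4: center (7/36, 11/36), radius 1/72; b5: center (-1/4, 1/4), radius 1/9


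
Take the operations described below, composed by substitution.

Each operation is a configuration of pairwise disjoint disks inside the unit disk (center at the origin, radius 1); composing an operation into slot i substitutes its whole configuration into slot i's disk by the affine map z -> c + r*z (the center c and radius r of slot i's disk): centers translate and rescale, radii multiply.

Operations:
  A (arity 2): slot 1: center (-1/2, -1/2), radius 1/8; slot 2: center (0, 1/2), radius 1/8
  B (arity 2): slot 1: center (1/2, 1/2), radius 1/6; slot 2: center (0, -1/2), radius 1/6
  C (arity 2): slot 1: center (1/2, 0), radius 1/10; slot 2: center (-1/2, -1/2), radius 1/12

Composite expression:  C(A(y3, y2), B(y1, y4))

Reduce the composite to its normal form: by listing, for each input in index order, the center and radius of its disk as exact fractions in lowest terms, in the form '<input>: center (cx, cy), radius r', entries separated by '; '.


y1: center (-11/24, -11/24), radius 1/72; y2: center (1/2, 1/20), radius 1/80; y3: center (9/20, -1/20), radius 1/80; y4: center (-1/2, -13/24), radius 1/72

Affine substitution under C: radii multiply and y-centers shift.
tracing y3 down its 2-map path: center (9/20, -1/20), radius 1/80
tracing y2 down its 2-map path: center (1/2, 1/20), radius 1/80
tracing y1 down its 2-map path: center (-11/24, -11/24), radius 1/72
tracing y4 down its 2-map path: center (-1/2, -13/24), radius 1/72


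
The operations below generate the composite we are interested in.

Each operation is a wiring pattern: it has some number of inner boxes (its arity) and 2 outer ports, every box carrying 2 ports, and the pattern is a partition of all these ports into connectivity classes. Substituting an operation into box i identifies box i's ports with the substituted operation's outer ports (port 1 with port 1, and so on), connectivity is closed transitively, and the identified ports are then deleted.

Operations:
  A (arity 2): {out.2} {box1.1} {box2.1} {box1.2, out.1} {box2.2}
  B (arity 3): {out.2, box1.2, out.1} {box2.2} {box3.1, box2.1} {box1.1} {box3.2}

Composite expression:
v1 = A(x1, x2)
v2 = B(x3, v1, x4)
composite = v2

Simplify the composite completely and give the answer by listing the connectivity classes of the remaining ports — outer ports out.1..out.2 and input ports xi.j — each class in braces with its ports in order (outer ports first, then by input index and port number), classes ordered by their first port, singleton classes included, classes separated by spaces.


Two ports join when wires chain via B-identified ports.
the subtree at A composes to {out.1, x1.2} {out.2} {x1.1} {x2.1} {x2.2} on (x1, x2); out.j = own outer ports
the subtree at B composes to {out.1, out.2, x3.2} {x1.1} {x1.2, x4.1} {x2.1} {x2.2} {x3.1} {x4.2} on (x3, x1, x2, x4); out.j = own outer ports

{out.1, out.2, x3.2} {x1.1} {x1.2, x4.1} {x2.1} {x2.2} {x3.1} {x4.2}


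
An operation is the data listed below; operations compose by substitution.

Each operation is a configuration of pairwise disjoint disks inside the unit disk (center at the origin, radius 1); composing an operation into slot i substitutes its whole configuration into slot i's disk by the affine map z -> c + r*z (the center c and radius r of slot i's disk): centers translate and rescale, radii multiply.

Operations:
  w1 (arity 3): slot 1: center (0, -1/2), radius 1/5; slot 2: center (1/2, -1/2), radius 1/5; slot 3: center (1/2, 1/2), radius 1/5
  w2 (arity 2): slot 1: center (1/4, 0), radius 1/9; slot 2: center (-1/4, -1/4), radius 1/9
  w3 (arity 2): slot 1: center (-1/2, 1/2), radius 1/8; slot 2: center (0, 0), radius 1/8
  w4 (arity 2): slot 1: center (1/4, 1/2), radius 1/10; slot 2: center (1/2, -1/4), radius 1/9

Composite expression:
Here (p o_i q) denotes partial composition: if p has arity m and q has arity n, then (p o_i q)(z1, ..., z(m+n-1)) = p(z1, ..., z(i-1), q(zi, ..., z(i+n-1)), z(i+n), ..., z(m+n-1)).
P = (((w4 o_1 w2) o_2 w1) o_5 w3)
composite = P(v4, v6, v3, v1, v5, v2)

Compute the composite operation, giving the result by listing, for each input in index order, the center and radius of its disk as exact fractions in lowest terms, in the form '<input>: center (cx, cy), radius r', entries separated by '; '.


v1: center (83/360, 173/360), radius 1/450; v2: center (1/2, -1/4), radius 1/72; v3: center (83/360, 169/360), radius 1/450; v4: center (11/40, 1/2), radius 1/90; v5: center (4/9, -7/36), radius 1/72; v6: center (9/40, 169/360), radius 1/450

Only the slot chain above each v matters under w4; compose those maps.
input v4: composing its 2 substitution steps yields center (11/40, 1/2), radius 1/90
input v6: composing its 3 substitution steps yields center (9/40, 169/360), radius 1/450
input v3: composing its 3 substitution steps yields center (83/360, 169/360), radius 1/450
input v1: composing its 3 substitution steps yields center (83/360, 173/360), radius 1/450
input v5: composing its 2 substitution steps yields center (4/9, -7/36), radius 1/72
input v2: composing its 2 substitution steps yields center (1/2, -1/4), radius 1/72


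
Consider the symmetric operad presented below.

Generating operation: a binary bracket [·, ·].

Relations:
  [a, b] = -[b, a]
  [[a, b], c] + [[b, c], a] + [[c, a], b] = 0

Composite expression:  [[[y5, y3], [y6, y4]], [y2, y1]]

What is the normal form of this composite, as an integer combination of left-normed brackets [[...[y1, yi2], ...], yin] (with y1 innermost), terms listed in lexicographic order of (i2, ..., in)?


[[[[[y1, y2], y3], y5], y4], y6] - [[[[[y1, y2], y3], y5], y6], y4] - [[[[[y1, y2], y4], y6], y3], y5] + [[[[[y1, y2], y4], y6], y5], y3] - [[[[[y1, y2], y5], y3], y4], y6] + [[[[[y1, y2], y5], y3], y6], y4] + [[[[[y1, y2], y6], y4], y3], y5] - [[[[[y1, y2], y6], y4], y5], y3]


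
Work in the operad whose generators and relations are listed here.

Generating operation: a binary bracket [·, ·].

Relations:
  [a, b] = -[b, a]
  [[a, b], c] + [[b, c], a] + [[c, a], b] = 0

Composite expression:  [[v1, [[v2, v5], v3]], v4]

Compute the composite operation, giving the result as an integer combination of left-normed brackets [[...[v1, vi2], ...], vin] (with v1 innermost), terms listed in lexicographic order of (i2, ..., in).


[[[[v1, v2], v5], v3], v4] - [[[[v1, v3], v2], v5], v4] + [[[[v1, v3], v5], v2], v4] - [[[[v1, v5], v2], v3], v4]


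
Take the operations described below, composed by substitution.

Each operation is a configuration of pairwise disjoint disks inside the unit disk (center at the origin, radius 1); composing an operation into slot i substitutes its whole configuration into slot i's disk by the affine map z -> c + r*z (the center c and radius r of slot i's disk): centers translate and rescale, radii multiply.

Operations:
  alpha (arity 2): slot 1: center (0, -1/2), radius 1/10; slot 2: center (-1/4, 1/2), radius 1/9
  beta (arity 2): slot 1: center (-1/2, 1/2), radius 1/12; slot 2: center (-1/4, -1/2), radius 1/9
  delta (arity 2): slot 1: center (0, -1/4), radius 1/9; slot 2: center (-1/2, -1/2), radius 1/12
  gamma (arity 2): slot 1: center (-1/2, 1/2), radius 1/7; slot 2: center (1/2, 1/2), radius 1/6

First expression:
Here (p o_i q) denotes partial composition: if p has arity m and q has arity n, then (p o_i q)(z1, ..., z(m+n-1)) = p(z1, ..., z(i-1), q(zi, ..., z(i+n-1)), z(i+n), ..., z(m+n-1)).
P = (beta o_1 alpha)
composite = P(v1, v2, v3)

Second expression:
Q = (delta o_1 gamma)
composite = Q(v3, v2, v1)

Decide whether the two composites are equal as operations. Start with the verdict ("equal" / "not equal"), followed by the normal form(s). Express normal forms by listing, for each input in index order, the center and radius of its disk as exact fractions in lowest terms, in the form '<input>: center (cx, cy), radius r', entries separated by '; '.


not equal — first v1: center (-1/2, 11/24), radius 1/120; v2: center (-25/48, 13/24), radius 1/108; v3: center (-1/4, -1/2), radius 1/9, second v1: center (-1/2, -1/2), radius 1/12; v2: center (1/18, -7/36), radius 1/54; v3: center (-1/18, -7/36), radius 1/63

Normal form of the first expression: v1: center (-1/2, 11/24), radius 1/120; v2: center (-25/48, 13/24), radius 1/108; v3: center (-1/4, -1/2), radius 1/9
Normal form of the second expression: v1: center (-1/2, -1/2), radius 1/12; v2: center (1/18, -7/36), radius 1/54; v3: center (-1/18, -7/36), radius 1/63
They disagree, so not equal.


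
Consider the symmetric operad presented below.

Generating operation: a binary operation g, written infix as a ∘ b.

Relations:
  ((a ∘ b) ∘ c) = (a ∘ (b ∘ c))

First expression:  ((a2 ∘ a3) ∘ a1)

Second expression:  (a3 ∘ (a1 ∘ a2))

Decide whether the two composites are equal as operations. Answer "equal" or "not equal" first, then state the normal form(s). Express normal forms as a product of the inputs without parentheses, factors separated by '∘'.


not equal; the first gives a2 ∘ a3 ∘ a1 and the second a3 ∘ a1 ∘ a2

Reducing the first expression gives a2 ∘ a3 ∘ a1
Reducing the second expression gives a3 ∘ a1 ∘ a2
They disagree, so not equal.


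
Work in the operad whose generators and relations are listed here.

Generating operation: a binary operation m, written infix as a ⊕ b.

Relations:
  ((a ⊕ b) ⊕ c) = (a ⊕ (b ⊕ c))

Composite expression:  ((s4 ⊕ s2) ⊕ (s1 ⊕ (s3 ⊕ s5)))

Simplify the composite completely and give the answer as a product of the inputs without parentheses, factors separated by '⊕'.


s4 ⊕ s2 ⊕ s1 ⊕ s3 ⊕ s5


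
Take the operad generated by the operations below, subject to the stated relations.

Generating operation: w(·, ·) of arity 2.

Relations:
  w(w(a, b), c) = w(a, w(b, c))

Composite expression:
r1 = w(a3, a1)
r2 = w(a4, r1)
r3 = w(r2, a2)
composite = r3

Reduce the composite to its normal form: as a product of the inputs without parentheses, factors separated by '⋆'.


a4 ⋆ a3 ⋆ a1 ⋆ a2

The w-tree's shape is irrelevant; the a-reading-order decides.
w(a3, a1) collapses to a3 ⋆ a1
w(a4, w(a3, a1)) collapses to a4 ⋆ a3 ⋆ a1
w(w(a4, w(a3, a1)), a2) collapses to a4 ⋆ a3 ⋆ a1 ⋆ a2


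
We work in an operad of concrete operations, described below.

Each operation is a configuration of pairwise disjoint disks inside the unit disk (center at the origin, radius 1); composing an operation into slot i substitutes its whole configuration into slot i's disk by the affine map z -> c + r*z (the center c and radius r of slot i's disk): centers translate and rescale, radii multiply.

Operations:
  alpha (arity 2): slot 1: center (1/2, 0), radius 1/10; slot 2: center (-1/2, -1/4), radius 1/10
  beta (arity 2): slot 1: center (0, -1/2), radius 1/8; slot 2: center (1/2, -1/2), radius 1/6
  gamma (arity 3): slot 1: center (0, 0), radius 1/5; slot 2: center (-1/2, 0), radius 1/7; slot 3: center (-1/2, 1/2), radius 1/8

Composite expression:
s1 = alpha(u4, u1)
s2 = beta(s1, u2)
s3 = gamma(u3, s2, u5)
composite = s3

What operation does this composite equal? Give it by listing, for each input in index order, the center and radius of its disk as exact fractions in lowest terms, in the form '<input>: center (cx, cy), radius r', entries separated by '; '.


u1: center (-57/112, -17/224), radius 1/560; u2: center (-3/7, -1/14), radius 1/42; u3: center (0, 0), radius 1/5; u4: center (-55/112, -1/14), radius 1/560; u5: center (-1/2, 1/2), radius 1/8

Affine substitution under gamma: radii multiply and u-centers shift.
input u3: applying the 1 nested substitution gives center (0, 0), radius 1/5
input u4: applying the 3 nested substitutions gives center (-55/112, -1/14), radius 1/560
input u1: applying the 3 nested substitutions gives center (-57/112, -17/224), radius 1/560
input u2: applying the 2 nested substitutions gives center (-3/7, -1/14), radius 1/42
input u5: applying the 1 nested substitution gives center (-1/2, 1/2), radius 1/8


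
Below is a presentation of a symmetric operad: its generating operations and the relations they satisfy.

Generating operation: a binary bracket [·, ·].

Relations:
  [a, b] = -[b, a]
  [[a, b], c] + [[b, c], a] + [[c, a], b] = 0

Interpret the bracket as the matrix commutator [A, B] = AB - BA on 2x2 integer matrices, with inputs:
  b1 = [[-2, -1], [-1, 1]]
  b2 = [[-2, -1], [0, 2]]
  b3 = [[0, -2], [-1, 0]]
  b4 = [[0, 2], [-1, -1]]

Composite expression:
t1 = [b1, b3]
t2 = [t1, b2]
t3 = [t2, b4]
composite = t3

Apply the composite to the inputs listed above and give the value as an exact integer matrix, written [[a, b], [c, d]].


[[-50, -38], [6, 50]]

[b1, b3] = [[-1, 6], [-3, 1]]
[[b1, b3], b2] = [[-3, 26], [12, 3]]
[[[b1, b3], b2], b4] = [[-50, -38], [6, 50]]


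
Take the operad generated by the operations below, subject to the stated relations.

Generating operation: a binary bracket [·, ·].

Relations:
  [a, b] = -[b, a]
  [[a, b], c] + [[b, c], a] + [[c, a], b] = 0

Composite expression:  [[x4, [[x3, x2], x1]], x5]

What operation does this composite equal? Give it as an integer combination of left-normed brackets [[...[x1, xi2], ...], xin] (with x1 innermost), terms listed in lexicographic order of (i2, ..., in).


Antisymmetry and Jacobi reduce to x1-anchored left-normed brackets.
Composite bracket: [[x4, [[x3, x2], x1]], x5]
Under [a, b] = ab - ba we get 16 signed associative words (2^4 = 16).
Keep just the words that open with x1:
  x1x2x3x4x5 appears with sign -1, giving the term -[[[[x1, x2], x3], x4], x5]
  x1x3x2x4x5 appears with sign +1, giving the term +[[[[x1, x3], x2], x4], x5]

-[[[[x1, x2], x3], x4], x5] + [[[[x1, x3], x2], x4], x5]


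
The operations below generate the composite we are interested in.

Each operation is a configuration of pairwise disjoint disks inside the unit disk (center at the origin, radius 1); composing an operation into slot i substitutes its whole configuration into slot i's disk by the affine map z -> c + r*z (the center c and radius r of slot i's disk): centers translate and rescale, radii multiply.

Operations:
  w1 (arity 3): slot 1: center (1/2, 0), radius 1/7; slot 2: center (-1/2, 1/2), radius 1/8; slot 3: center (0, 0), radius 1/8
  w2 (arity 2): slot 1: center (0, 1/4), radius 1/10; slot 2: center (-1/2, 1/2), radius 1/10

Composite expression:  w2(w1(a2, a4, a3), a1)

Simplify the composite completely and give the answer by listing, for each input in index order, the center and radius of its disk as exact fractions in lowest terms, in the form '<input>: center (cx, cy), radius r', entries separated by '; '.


a1: center (-1/2, 1/2), radius 1/10; a2: center (1/20, 1/4), radius 1/70; a3: center (0, 1/4), radius 1/80; a4: center (-1/20, 3/10), radius 1/80

Below w2, radii multiply path by path; the a-disk centers shift.
a2: after 2 affine steps, its disk has center (1/20, 1/4), radius 1/70
a4: after 2 affine steps, its disk has center (-1/20, 3/10), radius 1/80
a3: after 2 affine steps, its disk has center (0, 1/4), radius 1/80
a1: after 1 affine step, its disk has center (-1/2, 1/2), radius 1/10


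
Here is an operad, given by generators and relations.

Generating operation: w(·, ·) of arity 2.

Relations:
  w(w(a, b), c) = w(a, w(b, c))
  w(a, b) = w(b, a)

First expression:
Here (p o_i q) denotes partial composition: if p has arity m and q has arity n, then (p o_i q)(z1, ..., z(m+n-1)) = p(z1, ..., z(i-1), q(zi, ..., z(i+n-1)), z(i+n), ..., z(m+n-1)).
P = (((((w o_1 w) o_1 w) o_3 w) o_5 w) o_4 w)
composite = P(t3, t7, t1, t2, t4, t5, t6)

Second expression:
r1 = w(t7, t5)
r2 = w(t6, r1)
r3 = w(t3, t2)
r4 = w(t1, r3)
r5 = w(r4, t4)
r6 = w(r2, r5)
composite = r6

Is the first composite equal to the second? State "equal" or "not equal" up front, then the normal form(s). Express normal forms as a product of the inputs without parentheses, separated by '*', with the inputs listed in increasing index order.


equal: each reduces to t1 * t2 * t3 * t4 * t5 * t6 * t7

The first composite normalizes to t1 * t2 * t3 * t4 * t5 * t6 * t7
The second composite normalizes to t1 * t2 * t3 * t4 * t5 * t6 * t7
Both agree, so they are equal.


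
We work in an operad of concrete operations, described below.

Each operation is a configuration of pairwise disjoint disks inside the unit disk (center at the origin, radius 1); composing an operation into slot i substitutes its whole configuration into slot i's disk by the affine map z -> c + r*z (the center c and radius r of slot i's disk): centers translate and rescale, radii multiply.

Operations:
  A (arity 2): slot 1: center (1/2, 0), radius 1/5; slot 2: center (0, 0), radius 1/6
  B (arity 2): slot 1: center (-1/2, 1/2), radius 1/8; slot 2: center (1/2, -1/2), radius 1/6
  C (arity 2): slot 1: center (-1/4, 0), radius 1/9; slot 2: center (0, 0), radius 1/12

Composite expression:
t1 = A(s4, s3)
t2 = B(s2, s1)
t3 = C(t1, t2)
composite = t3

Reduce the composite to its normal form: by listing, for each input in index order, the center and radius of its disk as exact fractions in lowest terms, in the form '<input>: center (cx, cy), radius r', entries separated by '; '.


s1: center (1/24, -1/24), radius 1/72; s2: center (-1/24, 1/24), radius 1/96; s3: center (-1/4, 0), radius 1/54; s4: center (-7/36, 0), radius 1/45

Nesting under C composes maps z -> c + r*z down each s-path.
input s4: composing its 2 substitution steps yields center (-7/36, 0), radius 1/45
input s3: composing its 2 substitution steps yields center (-1/4, 0), radius 1/54
input s2: composing its 2 substitution steps yields center (-1/24, 1/24), radius 1/96
input s1: composing its 2 substitution steps yields center (1/24, -1/24), radius 1/72


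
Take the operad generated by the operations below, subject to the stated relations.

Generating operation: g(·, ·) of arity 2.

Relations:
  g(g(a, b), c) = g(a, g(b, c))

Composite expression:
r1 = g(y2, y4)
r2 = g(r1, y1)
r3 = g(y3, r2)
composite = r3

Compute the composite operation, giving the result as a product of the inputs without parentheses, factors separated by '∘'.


y3 ∘ y2 ∘ y4 ∘ y1

The g-tree's shape is irrelevant; the y-reading-order decides.
g(y2, y4) collapses to y2 ∘ y4
g(g(y2, y4), y1) collapses to y2 ∘ y4 ∘ y1
g(y3, g(g(y2, y4), y1)) collapses to y3 ∘ y2 ∘ y4 ∘ y1


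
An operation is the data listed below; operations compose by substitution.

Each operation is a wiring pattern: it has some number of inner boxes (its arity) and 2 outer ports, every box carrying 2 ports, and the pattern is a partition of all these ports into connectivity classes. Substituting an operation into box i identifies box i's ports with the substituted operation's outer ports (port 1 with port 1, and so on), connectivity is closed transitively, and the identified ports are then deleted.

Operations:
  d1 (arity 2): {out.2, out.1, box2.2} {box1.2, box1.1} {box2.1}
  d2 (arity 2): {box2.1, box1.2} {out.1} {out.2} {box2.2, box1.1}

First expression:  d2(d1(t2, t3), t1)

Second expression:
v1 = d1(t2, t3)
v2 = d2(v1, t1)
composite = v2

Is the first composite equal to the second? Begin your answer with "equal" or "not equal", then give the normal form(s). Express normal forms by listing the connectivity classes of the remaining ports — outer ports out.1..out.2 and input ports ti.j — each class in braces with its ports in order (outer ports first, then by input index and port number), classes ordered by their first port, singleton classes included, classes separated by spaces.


The first expression, normalized: {out.1} {out.2} {t1.1, t1.2, t3.2} {t2.1, t2.2} {t3.1}
The second expression, normalized: {out.1} {out.2} {t1.1, t1.2, t3.2} {t2.1, t2.2} {t3.1}
The normal forms match — equal.

equal: each reduces to {out.1} {out.2} {t1.1, t1.2, t3.2} {t2.1, t2.2} {t3.1}


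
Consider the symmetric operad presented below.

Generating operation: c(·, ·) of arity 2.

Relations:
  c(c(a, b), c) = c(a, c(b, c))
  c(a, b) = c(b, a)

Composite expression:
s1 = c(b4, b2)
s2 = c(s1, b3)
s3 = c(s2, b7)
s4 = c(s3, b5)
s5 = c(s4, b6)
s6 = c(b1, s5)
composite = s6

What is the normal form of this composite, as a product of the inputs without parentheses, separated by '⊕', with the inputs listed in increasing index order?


Both nesting and order wash out for c; what remains is which b's occur.
c(b4, b2) unparenthesizes to b4 ⊕ b2
c(c(b4, b2), b3) unparenthesizes to b4 ⊕ b2 ⊕ b3
c(c(c(b4, b2), b3), b7) unparenthesizes to b4 ⊕ b2 ⊕ b3 ⊕ b7
c(c(c(c(b4, b2), b3), b7), b5) unparenthesizes to b4 ⊕ b2 ⊕ b3 ⊕ b7 ⊕ b5
c(c(c(c(c(b4, b2), b3), b7), b5), b6) unparenthesizes to b4 ⊕ b2 ⊕ b3 ⊕ b7 ⊕ b5 ⊕ b6
c(b1, c(c(c(c(c(b4, b2), b3), b7), b5), b6)) unparenthesizes to b1 ⊕ b4 ⊕ b2 ⊕ b3 ⊕ b7 ⊕ b5 ⊕ b6
reordering the factors by index: b1 ⊕ b2 ⊕ b3 ⊕ b4 ⊕ b5 ⊕ b6 ⊕ b7

b1 ⊕ b2 ⊕ b3 ⊕ b4 ⊕ b5 ⊕ b6 ⊕ b7


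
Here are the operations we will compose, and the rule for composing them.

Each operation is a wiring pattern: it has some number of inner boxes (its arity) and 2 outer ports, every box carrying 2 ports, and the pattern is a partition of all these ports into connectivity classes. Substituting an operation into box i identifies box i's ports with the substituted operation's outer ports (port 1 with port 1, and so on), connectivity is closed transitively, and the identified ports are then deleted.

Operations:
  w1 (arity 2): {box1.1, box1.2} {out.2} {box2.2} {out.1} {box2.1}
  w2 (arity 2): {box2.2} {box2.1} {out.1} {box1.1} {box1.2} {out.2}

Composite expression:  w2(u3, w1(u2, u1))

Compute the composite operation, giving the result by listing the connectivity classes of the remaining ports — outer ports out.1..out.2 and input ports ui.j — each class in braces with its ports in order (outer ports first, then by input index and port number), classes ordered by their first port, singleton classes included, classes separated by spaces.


{out.1} {out.2} {u1.1} {u1.2} {u2.1, u2.2} {u3.1} {u3.2}

Two ports join when wires chain via w2-identified ports.
composing w1 on (u2, u1), with out.j its own outer ports: {out.1} {out.2} {u1.1} {u1.2} {u2.1, u2.2}
composing w2 on (u3, u2, u1), with out.j its own outer ports: {out.1} {out.2} {u1.1} {u1.2} {u2.1, u2.2} {u3.1} {u3.2}


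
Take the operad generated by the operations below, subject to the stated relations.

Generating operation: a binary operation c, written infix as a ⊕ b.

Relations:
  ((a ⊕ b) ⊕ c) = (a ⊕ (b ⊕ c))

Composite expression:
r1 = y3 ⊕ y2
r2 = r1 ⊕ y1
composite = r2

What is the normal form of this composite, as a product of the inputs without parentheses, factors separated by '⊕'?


y3 ⊕ y2 ⊕ y1

Key point: c is associative — brackets drop, the y-order remains.
(y3 ⊕ y2) unparenthesizes to y3 ⊕ y2
((y3 ⊕ y2) ⊕ y1) unparenthesizes to y3 ⊕ y2 ⊕ y1


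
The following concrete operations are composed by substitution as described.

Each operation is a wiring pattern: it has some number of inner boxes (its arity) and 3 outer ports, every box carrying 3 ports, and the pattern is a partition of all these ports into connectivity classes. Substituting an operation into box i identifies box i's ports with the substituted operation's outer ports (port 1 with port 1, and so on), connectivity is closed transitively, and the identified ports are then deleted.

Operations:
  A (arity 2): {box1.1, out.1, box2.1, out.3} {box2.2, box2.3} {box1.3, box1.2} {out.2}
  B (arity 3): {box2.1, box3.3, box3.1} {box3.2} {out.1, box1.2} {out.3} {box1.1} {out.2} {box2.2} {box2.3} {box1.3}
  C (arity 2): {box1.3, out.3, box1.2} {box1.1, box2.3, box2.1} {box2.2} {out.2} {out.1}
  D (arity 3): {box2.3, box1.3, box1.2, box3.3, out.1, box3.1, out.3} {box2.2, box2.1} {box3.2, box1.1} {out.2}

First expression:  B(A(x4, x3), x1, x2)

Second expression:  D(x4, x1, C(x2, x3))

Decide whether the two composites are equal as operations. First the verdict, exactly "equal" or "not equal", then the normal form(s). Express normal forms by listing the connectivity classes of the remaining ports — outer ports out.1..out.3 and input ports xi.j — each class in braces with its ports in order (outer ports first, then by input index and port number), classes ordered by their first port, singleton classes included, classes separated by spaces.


not equal; first: {out.1} {out.2} {out.3} {x1.1, x2.1, x2.3} {x1.2} {x1.3} {x2.2} {x3.1, x4.1} {x3.2, x3.3} {x4.2, x4.3}; second: {out.1, out.3, x1.3, x2.2, x2.3, x4.2, x4.3} {out.2} {x1.1, x1.2} {x2.1, x3.1, x3.3} {x3.2} {x4.1}

In normal form, the first expression is {out.1} {out.2} {out.3} {x1.1, x2.1, x2.3} {x1.2} {x1.3} {x2.2} {x3.1, x4.1} {x3.2, x3.3} {x4.2, x4.3}
In normal form, the second expression is {out.1, out.3, x1.3, x2.2, x2.3, x4.2, x4.3} {out.2} {x1.1, x1.2} {x2.1, x3.1, x3.3} {x3.2} {x4.1}
The normal forms differ: not equal.


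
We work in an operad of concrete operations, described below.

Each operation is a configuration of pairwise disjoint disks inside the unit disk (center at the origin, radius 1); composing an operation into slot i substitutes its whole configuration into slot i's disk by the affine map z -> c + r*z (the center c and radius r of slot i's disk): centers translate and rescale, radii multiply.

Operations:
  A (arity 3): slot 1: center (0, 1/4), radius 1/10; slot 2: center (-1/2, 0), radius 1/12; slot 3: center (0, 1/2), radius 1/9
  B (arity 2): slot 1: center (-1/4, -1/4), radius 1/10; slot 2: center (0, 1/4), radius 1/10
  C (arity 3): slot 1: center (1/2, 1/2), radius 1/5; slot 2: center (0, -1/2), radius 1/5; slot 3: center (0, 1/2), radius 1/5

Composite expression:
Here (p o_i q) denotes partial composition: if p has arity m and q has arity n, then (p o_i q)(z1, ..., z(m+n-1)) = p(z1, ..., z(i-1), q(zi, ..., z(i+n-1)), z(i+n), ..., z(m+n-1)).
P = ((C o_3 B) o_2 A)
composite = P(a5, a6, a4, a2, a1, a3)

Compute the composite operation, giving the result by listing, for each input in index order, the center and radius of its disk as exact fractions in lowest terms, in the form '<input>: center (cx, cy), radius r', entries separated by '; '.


a1: center (-1/20, 9/20), radius 1/50; a2: center (0, -2/5), radius 1/45; a3: center (0, 11/20), radius 1/50; a4: center (-1/10, -1/2), radius 1/60; a5: center (1/2, 1/2), radius 1/5; a6: center (0, -9/20), radius 1/50

Below C, radii multiply path by path; the a-disk centers shift.
input a5: applying the 1 nested substitution gives center (1/2, 1/2), radius 1/5
input a6: applying the 2 nested substitutions gives center (0, -9/20), radius 1/50
input a4: applying the 2 nested substitutions gives center (-1/10, -1/2), radius 1/60
input a2: applying the 2 nested substitutions gives center (0, -2/5), radius 1/45
input a1: applying the 2 nested substitutions gives center (-1/20, 9/20), radius 1/50
input a3: applying the 2 nested substitutions gives center (0, 11/20), radius 1/50


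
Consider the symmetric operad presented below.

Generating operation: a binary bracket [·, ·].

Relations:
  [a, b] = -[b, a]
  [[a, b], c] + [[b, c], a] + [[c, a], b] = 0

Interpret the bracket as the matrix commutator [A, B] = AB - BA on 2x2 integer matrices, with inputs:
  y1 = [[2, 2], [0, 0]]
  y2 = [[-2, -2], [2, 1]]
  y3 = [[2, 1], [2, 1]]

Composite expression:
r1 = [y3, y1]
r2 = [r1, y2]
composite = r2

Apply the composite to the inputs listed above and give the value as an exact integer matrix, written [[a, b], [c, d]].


[y3, y1] = [[-4, 0], [4, 4]]
[[y3, y1], y2] = [[8, 16], [4, -8]]

[[8, 16], [4, -8]]


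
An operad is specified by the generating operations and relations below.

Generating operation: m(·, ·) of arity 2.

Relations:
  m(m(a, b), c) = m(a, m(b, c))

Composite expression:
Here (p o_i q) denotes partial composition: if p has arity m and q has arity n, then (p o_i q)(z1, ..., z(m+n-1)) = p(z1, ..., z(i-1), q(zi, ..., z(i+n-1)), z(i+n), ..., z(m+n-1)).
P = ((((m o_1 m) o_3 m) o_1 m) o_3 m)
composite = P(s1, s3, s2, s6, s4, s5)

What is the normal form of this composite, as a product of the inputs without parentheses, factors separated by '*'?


s1 * s3 * s2 * s6 * s4 * s5

Key point: m is associative — brackets drop, the s-order remains.
m(s1, s3) reduces to s1 * s3
m(s2, s6) reduces to s2 * s6
m(m(s1, s3), m(s2, s6)) reduces to s1 * s3 * s2 * s6
m(s4, s5) reduces to s4 * s5
m(m(m(s1, s3), m(s2, s6)), m(s4, s5)) reduces to s1 * s3 * s2 * s6 * s4 * s5


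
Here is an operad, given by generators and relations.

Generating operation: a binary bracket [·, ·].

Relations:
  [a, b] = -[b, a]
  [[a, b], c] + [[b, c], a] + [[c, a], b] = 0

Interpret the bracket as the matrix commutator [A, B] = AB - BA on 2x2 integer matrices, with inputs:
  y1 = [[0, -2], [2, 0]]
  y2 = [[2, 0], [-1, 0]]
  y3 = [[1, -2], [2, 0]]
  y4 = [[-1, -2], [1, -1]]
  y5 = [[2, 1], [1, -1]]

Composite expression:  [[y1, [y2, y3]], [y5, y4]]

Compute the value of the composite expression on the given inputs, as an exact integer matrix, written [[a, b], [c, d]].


[[-24, -168], [60, 24]]

[y2, y3] = [[-2, -4], [-5, 2]]
[y1, [y2, y3]] = [[18, -8], [-8, -18]]
[y5, y4] = [[3, -6], [-3, -3]]
[[y1, [y2, y3]], [y5, y4]] = [[-24, -168], [60, 24]]
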